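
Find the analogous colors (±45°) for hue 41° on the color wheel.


Base hue: 41°
Left analog: (41 - 45) mod 360 = 356°
Right analog: (41 + 45) mod 360 = 86°
Analogous hues = 356° and 86°


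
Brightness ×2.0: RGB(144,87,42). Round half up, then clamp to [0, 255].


Multiply each channel by 2.0, round half up, clamp to [0, 255]
R: 144×2.0 = 288 → clamp → 255
G: 87×2.0 = 174
B: 42×2.0 = 84
= RGB(255, 174, 84)


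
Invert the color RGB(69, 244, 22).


Invert: (255-R, 255-G, 255-B)
R: 255-69 = 186
G: 255-244 = 11
B: 255-22 = 233
= RGB(186, 11, 233)


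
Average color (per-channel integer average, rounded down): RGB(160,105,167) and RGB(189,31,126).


Midpoint: each channel = ⌊(C₁+C₂)/2⌋
R: ⌊(160+189)/2⌋ = 174
G: ⌊(105+31)/2⌋ = 68
B: ⌊(167+126)/2⌋ = 146
= RGB(174, 68, 146)


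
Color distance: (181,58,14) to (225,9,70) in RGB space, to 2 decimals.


d = √[(R₁-R₂)² + (G₁-G₂)² + (B₁-B₂)²]
d = √[(181-225)² + (58-9)² + (14-70)²]
d = √[1936 + 2401 + 3136]
d = √7473
d ≈ 86.45


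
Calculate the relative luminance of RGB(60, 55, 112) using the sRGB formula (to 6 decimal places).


Linearize each channel (sRGB transfer function): c = v/255; c_lin = c/12.92 if c ≤ 0.04045, else ((c+0.055)/1.055)^2.4
  R: 60/255 ≈ 0.235294 > 0.04045 → ((0.235294+0.055)/1.055)^2.4 ≈ 0.045186
  G: 55/255 ≈ 0.215686 > 0.04045 → ((0.215686+0.055)/1.055)^2.4 ≈ 0.038204
  B: 112/255 ≈ 0.439216 > 0.04045 → ((0.439216+0.055)/1.055)^2.4 ≈ 0.162029
R_lin = 0.045186, G_lin = 0.038204, B_lin = 0.162029
L = 0.2126×R + 0.7152×G + 0.0722×B
L = 0.2126×0.045186 + 0.7152×0.038204 + 0.0722×0.162029
L ≈ 0.048629


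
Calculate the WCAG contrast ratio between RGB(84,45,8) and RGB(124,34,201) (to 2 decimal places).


Linearize each sRGB channel c=v/255: c/12.92 if c ≤ 0.04045 else ((c+0.055)/1.055)^2.4
L = 0.2126×R_lin + 0.7152×G_lin + 0.0722×B_lin
Color 1 (84,45,8):
  R=84: 84/255≈0.3294 > 0.04045 → ((0.3294+0.055)/1.055)^2.4 ≈ 0.08866
  G=45: 45/255≈0.1765 > 0.04045 → ((0.1765+0.055)/1.055)^2.4 ≈ 0.02624
  B=8: 8/255≈0.0314 ≤ 0.04045 → 0.0314/12.92 ≈ 0.00243
  L1 = 0.2126×0.08866 + 0.7152×0.02624 + 0.0722×0.00243 ≈ 0.03779
Color 2 (124,34,201):
  R=124: 124/255≈0.4863 > 0.04045 → ((0.4863+0.055)/1.055)^2.4 ≈ 0.20156
  G=34: 34/255≈0.1333 > 0.04045 → ((0.1333+0.055)/1.055)^2.4 ≈ 0.01600
  B=201: 201/255≈0.7882 > 0.04045 → ((0.7882+0.055)/1.055)^2.4 ≈ 0.58408
  L2 = 0.2126×0.20156 + 0.7152×0.01600 + 0.0722×0.58408 ≈ 0.09646
Lighter = 0.09646, Darker = 0.03779
Ratio = (L_lighter + 0.05) / (L_darker + 0.05)
Ratio = (0.09646 + 0.05) / (0.03779 + 0.05) = 0.14646 / 0.08779 ≈ 1.6683
Ratio ≈ 1.67:1


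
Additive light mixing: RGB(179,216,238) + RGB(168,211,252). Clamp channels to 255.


Additive: each channel = min(255, C₁+C₂)
R: 179+168 = 347 → 255
G: 216+211 = 427 → 255
B: 238+252 = 490 → 255
= RGB(255, 255, 255)


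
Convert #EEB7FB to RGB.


EE → 238 (R)
B7 → 183 (G)
FB → 251 (B)
= RGB(238, 183, 251)


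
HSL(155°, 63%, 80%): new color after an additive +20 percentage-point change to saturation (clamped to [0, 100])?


Original S = 63%
Adjustment = +20 percentage points
New S = 63 + (20) = 83
Clamp to [0, 100] → 83
= HSL(155°, 83%, 80%)


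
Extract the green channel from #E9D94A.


Color: #E9D94A
R = E9 = 233
G = D9 = 217
B = 4A = 74
Green = 217


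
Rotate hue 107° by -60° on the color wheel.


New hue = (H + rotation) mod 360
New hue = (107 -60) mod 360
= 47 mod 360
= 47°


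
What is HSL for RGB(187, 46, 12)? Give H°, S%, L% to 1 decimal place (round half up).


Normalize: R'=187/255≈0.7333, G'=46/255≈0.1804, B'=12/255≈0.0471
Max=187/255, Min=12/255, Δ=Max-Min=175/255
L = (Max+Min)/2 = (187+12)/510 = 199/510 = 0.39019… → L = 39.0%
L ≤ 0.5 → S = Δ/(Max+Min) = 175/(187+12) = 175/199 = 0.87939… → S = 87.9%
(the 1/255 factors cancel in S and H, so raw channel differences can be used)
Max is R' → H = 60 × (((G-B)/Δ) mod 6) = 60 × (((46-12)/175) mod 6)
  34/175 = 0.1942…
  H = 60 × 0.1942… = 11.657…° → H = 11.7°
= HSL(11.7°, 87.9%, 39.0%)


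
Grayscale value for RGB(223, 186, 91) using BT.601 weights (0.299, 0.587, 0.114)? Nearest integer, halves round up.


Gray = 0.299×R + 0.587×G + 0.114×B
Gray = 0.299×223 + 0.587×186 + 0.114×91
Gray = 66.677 + 109.182 + 10.374
Gray = 186.233 → round half up → 186
Gray = 186


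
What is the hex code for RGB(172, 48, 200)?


R = 172 → AC (hex)
G = 48 → 30 (hex)
B = 200 → C8 (hex)
Hex = #AC30C8


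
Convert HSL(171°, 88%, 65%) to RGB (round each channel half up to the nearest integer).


H=171°, S=0.88, L=0.65
C = (1-|2L-1|)×S = (1-|0.30|)×0.88 = 0.616
H' = H/60 = 171/60 ≈ 2.8500; X = C×(1-|H' mod 2 - 1|) = 0.5236
m = L - C/2 = 0.65 - 0.308 = 0.342
Sector ⌊H'⌋ = 2 → (R',G',B') = (0.0, 0.616, 0.5236)
RGB = ((R'+m)×255, (G'+m)×255, (B'+m)×255) = (87.21, 244.29, 220.728)
Round half up → RGB(87, 244, 221)


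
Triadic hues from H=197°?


Triadic: equally spaced at 120° intervals
H1 = 197°
H2 = (197 + 120) mod 360 = 317°
H3 = (197 + 240) mod 360 = 77°
Triadic = 197°, 317°, 77°


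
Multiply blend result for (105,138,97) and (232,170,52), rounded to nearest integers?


Multiply: C = A×B/255, rounded to nearest integer
R: 105×232/255 = 24360/255 ≈ 95.529 → 96
G: 138×170/255 = 23460/255 ≈ 92.000 → 92
B: 97×52/255 = 5044/255 ≈ 19.780 → 20
= RGB(96, 92, 20)


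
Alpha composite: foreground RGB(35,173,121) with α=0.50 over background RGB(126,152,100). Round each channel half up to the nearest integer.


C = α×F + (1-α)×B, with 1-α = 0.50
R: 0.50×35 + 0.50×126 = 17.50 + 63.00 = 80.50 → 81
G: 0.50×173 + 0.50×152 = 86.50 + 76.00 = 162.50 → 163
B: 0.50×121 + 0.50×100 = 60.50 + 50.00 = 110.50 → 111
= RGB(81, 163, 111)


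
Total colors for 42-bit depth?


Colors = 2^bits = 2^42
= 4,398,046,511,104 colors


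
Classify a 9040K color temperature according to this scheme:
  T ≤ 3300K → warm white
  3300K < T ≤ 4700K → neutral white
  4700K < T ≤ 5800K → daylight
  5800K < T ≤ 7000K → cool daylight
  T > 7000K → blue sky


Temperature: 9040K
9040K > 7000K → blue sky
Classification: blue sky


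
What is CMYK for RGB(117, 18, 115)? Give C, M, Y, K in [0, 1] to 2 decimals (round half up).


R'=117/255≈0.4588, G'=18/255≈0.0706, B'=115/255≈0.4510
K = 1 - max(R',G',B') = 1 - 117/255 = 138/255 = 0.54117… → 0.54
(1-R'-K)/(1-K) simplifies to (max-R)/max with max = 117:
C = (117-117)/117 = 0/117 = 0 → 0.00
M = (117-18)/117 = 99/117 = 0.84615… → 0.85
Y = (117-115)/117 = 2/117 = 0.01709… → 0.02
= CMYK(0.00, 0.85, 0.02, 0.54)


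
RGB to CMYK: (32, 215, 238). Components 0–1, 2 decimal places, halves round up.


R'=32/255≈0.1255, G'=215/255≈0.8431, B'=238/255≈0.9333
K = 1 - max(R',G',B') = 1 - 238/255 = 17/255 = 0.06666… → 0.07
(1-R'-K)/(1-K) simplifies to (max-R)/max with max = 238:
C = (238-32)/238 = 206/238 = 0.86554… → 0.87
M = (238-215)/238 = 23/238 = 0.09663… → 0.10
Y = (238-238)/238 = 0/238 = 0 → 0.00
= CMYK(0.87, 0.10, 0.00, 0.07)


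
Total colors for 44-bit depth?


Colors = 2^bits = 2^44
= 17,592,186,044,416 colors


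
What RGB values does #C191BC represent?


C1 → 193 (R)
91 → 145 (G)
BC → 188 (B)
= RGB(193, 145, 188)


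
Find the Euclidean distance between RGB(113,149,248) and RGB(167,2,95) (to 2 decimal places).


d = √[(R₁-R₂)² + (G₁-G₂)² + (B₁-B₂)²]
d = √[(113-167)² + (149-2)² + (248-95)²]
d = √[2916 + 21609 + 23409]
d = √47934
d ≈ 218.94


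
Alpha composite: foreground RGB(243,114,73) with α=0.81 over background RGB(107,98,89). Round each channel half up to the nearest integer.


C = α×F + (1-α)×B, with 1-α = 0.19
R: 0.81×243 + 0.19×107 = 196.83 + 20.33 = 217.16 → 217
G: 0.81×114 + 0.19×98 = 92.34 + 18.62 = 110.96 → 111
B: 0.81×73 + 0.19×89 = 59.13 + 16.91 = 76.04 → 76
= RGB(217, 111, 76)


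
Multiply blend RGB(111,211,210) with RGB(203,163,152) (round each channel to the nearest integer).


Multiply: C = A×B/255, rounded to nearest integer
R: 111×203/255 = 22533/255 ≈ 88.365 → 88
G: 211×163/255 = 34393/255 ≈ 134.875 → 135
B: 210×152/255 = 31920/255 ≈ 125.176 → 125
= RGB(88, 135, 125)


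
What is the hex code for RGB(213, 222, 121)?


R = 213 → D5 (hex)
G = 222 → DE (hex)
B = 121 → 79 (hex)
Hex = #D5DE79


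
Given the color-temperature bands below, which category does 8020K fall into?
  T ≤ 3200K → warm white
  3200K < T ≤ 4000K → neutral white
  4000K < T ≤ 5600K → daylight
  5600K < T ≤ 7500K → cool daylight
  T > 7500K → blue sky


Temperature: 8020K
8020K > 7500K → blue sky
Classification: blue sky


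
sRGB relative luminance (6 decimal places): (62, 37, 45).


Linearize each channel (sRGB transfer function): c = v/255; c_lin = c/12.92 if c ≤ 0.04045, else ((c+0.055)/1.055)^2.4
  R: 62/255 ≈ 0.243137 > 0.04045 → ((0.243137+0.055)/1.055)^2.4 ≈ 0.048172
  G: 37/255 ≈ 0.145098 > 0.04045 → ((0.145098+0.055)/1.055)^2.4 ≈ 0.018500
  B: 45/255 ≈ 0.176471 > 0.04045 → ((0.176471+0.055)/1.055)^2.4 ≈ 0.026241
R_lin = 0.048172, G_lin = 0.018500, B_lin = 0.026241
L = 0.2126×R + 0.7152×G + 0.0722×B
L = 0.2126×0.048172 + 0.7152×0.018500 + 0.0722×0.026241
L ≈ 0.025367


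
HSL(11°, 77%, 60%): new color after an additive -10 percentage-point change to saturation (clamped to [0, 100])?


Original S = 77%
Adjustment = -10 percentage points
New S = 77 + (-10) = 67
Clamp to [0, 100] → 67
= HSL(11°, 67%, 60%)


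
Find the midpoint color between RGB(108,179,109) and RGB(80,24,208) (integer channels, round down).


Midpoint: each channel = ⌊(C₁+C₂)/2⌋
R: ⌊(108+80)/2⌋ = 94
G: ⌊(179+24)/2⌋ = 101
B: ⌊(109+208)/2⌋ = 158
= RGB(94, 101, 158)


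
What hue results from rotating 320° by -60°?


New hue = (H + rotation) mod 360
New hue = (320 -60) mod 360
= 260 mod 360
= 260°


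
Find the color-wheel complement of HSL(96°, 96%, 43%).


Complement = opposite side of color wheel = hue + 180°
H' = (96 + 180) mod 360 = 276°
S and L unchanged.
= HSL(276°, 96%, 43%)


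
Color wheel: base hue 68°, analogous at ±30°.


Base hue: 68°
Left analog: (68 - 30) mod 360 = 38°
Right analog: (68 + 30) mod 360 = 98°
Analogous hues = 38° and 98°


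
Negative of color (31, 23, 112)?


Invert: (255-R, 255-G, 255-B)
R: 255-31 = 224
G: 255-23 = 232
B: 255-112 = 143
= RGB(224, 232, 143)


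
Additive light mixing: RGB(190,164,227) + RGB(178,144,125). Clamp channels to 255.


Additive: each channel = min(255, C₁+C₂)
R: 190+178 = 368 → 255
G: 164+144 = 308 → 255
B: 227+125 = 352 → 255
= RGB(255, 255, 255)


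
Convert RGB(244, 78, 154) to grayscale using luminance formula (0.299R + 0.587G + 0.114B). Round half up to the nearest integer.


Gray = 0.299×R + 0.587×G + 0.114×B
Gray = 0.299×244 + 0.587×78 + 0.114×154
Gray = 72.956 + 45.786 + 17.556
Gray = 136.298 → round half up → 136
Gray = 136


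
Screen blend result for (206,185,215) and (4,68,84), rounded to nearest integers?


Screen: C = 255 - (255-A)×(255-B)/255, rounded to nearest integer
R: 255 - (255-206)×(255-4)/255 = 255 - 12299/255 ≈ 255 - 48.231 = 206.769 → 207
G: 255 - (255-185)×(255-68)/255 = 255 - 13090/255 ≈ 255 - 51.333 = 203.667 → 204
B: 255 - (255-215)×(255-84)/255 = 255 - 6840/255 ≈ 255 - 26.824 = 228.176 → 228
= RGB(207, 204, 228)


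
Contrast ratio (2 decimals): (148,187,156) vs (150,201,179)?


Linearize each sRGB channel c=v/255: c/12.92 if c ≤ 0.04045 else ((c+0.055)/1.055)^2.4
L = 0.2126×R_lin + 0.7152×G_lin + 0.0722×B_lin
Color 1 (148,187,156):
  R=148: 148/255≈0.5804 > 0.04045 → ((0.5804+0.055)/1.055)^2.4 ≈ 0.29614
  G=187: 187/255≈0.7333 > 0.04045 → ((0.7333+0.055)/1.055)^2.4 ≈ 0.49693
  B=156: 156/255≈0.6118 > 0.04045 → ((0.6118+0.055)/1.055)^2.4 ≈ 0.33245
  L1 = 0.2126×0.29614 + 0.7152×0.49693 + 0.0722×0.33245 ≈ 0.44237
Color 2 (150,201,179):
  R=150: 150/255≈0.5882 > 0.04045 → ((0.5882+0.055)/1.055)^2.4 ≈ 0.30499
  G=201: 201/255≈0.7882 > 0.04045 → ((0.7882+0.055)/1.055)^2.4 ≈ 0.58408
  B=179: 179/255≈0.7020 > 0.04045 → ((0.7020+0.055)/1.055)^2.4 ≈ 0.45079
  L2 = 0.2126×0.30499 + 0.7152×0.58408 + 0.0722×0.45079 ≈ 0.51512
Lighter = 0.51512, Darker = 0.44237
Ratio = (L_lighter + 0.05) / (L_darker + 0.05)
Ratio = (0.51512 + 0.05) / (0.44237 + 0.05) = 0.56512 / 0.49237 ≈ 1.1478
Ratio ≈ 1.15:1


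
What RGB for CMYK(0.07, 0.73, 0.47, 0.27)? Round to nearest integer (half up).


R = 255 × (1-C) × (1-K) = 255 × 0.93 × 0.73 = 173.1195 → 173
G = 255 × (1-M) × (1-K) = 255 × 0.27 × 0.73 = 50.2605 → 50
B = 255 × (1-Y) × (1-K) = 255 × 0.53 × 0.73 = 98.6595 → 99
= RGB(173, 50, 99)


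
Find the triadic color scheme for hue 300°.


Triadic: equally spaced at 120° intervals
H1 = 300°
H2 = (300 + 120) mod 360 = 60°
H3 = (300 + 240) mod 360 = 180°
Triadic = 300°, 60°, 180°


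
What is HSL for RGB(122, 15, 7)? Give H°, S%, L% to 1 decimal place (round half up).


Normalize: R'=122/255≈0.4784, G'=15/255≈0.0588, B'=7/255≈0.0275
Max=122/255, Min=7/255, Δ=Max-Min=115/255
L = (Max+Min)/2 = (122+7)/510 = 129/510 = 0.25294… → L = 25.3%
L ≤ 0.5 → S = Δ/(Max+Min) = 115/(122+7) = 115/129 = 0.89147… → S = 89.1%
(the 1/255 factors cancel in S and H, so raw channel differences can be used)
Max is R' → H = 60 × (((G-B)/Δ) mod 6) = 60 × (((15-7)/115) mod 6)
  8/115 = 0.0695…
  H = 60 × 0.0695… = 4.173…° → H = 4.2°
= HSL(4.2°, 89.1%, 25.3%)


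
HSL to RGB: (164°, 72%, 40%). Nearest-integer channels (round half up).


H=164°, S=0.72, L=0.40
C = (1-|2L-1|)×S = (1-|-0.20|)×0.72 = 0.576
H' = H/60 = 164/60 ≈ 2.7333; X = C×(1-|H' mod 2 - 1|) = 0.4224
m = L - C/2 = 0.40 - 0.288 = 0.112
Sector ⌊H'⌋ = 2 → (R',G',B') = (0.0, 0.576, 0.4224)
RGB = ((R'+m)×255, (G'+m)×255, (B'+m)×255) = (28.56, 175.44, 136.272)
Round half up → RGB(29, 175, 136)


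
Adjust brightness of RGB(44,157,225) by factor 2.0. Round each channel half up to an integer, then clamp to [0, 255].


Multiply each channel by 2.0, round half up, clamp to [0, 255]
R: 44×2.0 = 88
G: 157×2.0 = 314 → clamp → 255
B: 225×2.0 = 450 → clamp → 255
= RGB(88, 255, 255)


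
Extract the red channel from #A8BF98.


Color: #A8BF98
R = A8 = 168
G = BF = 191
B = 98 = 152
Red = 168


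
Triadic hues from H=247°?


Triadic: equally spaced at 120° intervals
H1 = 247°
H2 = (247 + 120) mod 360 = 7°
H3 = (247 + 240) mod 360 = 127°
Triadic = 247°, 7°, 127°


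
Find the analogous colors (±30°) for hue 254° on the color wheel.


Base hue: 254°
Left analog: (254 - 30) mod 360 = 224°
Right analog: (254 + 30) mod 360 = 284°
Analogous hues = 224° and 284°


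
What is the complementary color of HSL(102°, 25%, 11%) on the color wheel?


Complement = opposite side of color wheel = hue + 180°
H' = (102 + 180) mod 360 = 282°
S and L unchanged.
= HSL(282°, 25%, 11%)


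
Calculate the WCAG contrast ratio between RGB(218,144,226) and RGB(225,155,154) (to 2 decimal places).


Linearize each sRGB channel c=v/255: c/12.92 if c ≤ 0.04045 else ((c+0.055)/1.055)^2.4
L = 0.2126×R_lin + 0.7152×G_lin + 0.0722×B_lin
Color 1 (218,144,226):
  R=218: 218/255≈0.8549 > 0.04045 → ((0.8549+0.055)/1.055)^2.4 ≈ 0.70110
  G=144: 144/255≈0.5647 > 0.04045 → ((0.5647+0.055)/1.055)^2.4 ≈ 0.27889
  B=226: 226/255≈0.8863 > 0.04045 → ((0.8863+0.055)/1.055)^2.4 ≈ 0.76052
  L1 = 0.2126×0.70110 + 0.7152×0.27889 + 0.0722×0.76052 ≈ 0.40343
Color 2 (225,155,154):
  R=225: 225/255≈0.8824 > 0.04045 → ((0.8824+0.055)/1.055)^2.4 ≈ 0.75294
  G=155: 155/255≈0.6078 > 0.04045 → ((0.6078+0.055)/1.055)^2.4 ≈ 0.32778
  B=154: 154/255≈0.6039 > 0.04045 → ((0.6039+0.055)/1.055)^2.4 ≈ 0.32314
  L2 = 0.2126×0.75294 + 0.7152×0.32778 + 0.0722×0.32314 ≈ 0.41783
Lighter = 0.41783, Darker = 0.40343
Ratio = (L_lighter + 0.05) / (L_darker + 0.05)
Ratio = (0.41783 + 0.05) / (0.40343 + 0.05) = 0.46783 / 0.45343 ≈ 1.0318
Ratio ≈ 1.03:1


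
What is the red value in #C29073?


Color: #C29073
R = C2 = 194
G = 90 = 144
B = 73 = 115
Red = 194


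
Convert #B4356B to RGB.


B4 → 180 (R)
35 → 53 (G)
6B → 107 (B)
= RGB(180, 53, 107)


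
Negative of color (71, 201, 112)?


Invert: (255-R, 255-G, 255-B)
R: 255-71 = 184
G: 255-201 = 54
B: 255-112 = 143
= RGB(184, 54, 143)


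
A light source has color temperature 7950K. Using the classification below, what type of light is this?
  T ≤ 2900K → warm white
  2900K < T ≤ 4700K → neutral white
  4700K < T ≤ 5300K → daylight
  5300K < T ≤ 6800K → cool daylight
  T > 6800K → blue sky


Temperature: 7950K
7950K > 6800K → blue sky
Classification: blue sky


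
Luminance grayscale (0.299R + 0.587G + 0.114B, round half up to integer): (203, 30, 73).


Gray = 0.299×R + 0.587×G + 0.114×B
Gray = 0.299×203 + 0.587×30 + 0.114×73
Gray = 60.697 + 17.610 + 8.322
Gray = 86.629 → round half up → 87
Gray = 87


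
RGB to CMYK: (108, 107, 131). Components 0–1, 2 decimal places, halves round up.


R'=108/255≈0.4235, G'=107/255≈0.4196, B'=131/255≈0.5137
K = 1 - max(R',G',B') = 1 - 131/255 = 124/255 = 0.48627… → 0.49
(1-R'-K)/(1-K) simplifies to (max-R)/max with max = 131:
C = (131-108)/131 = 23/131 = 0.17557… → 0.18
M = (131-107)/131 = 24/131 = 0.18320… → 0.18
Y = (131-131)/131 = 0/131 = 0 → 0.00
= CMYK(0.18, 0.18, 0.00, 0.49)


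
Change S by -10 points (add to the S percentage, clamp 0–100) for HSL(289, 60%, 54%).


Original S = 60%
Adjustment = -10 percentage points
New S = 60 + (-10) = 50
Clamp to [0, 100] → 50
= HSL(289°, 50%, 54%)


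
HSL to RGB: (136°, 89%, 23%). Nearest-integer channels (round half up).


H=136°, S=0.89, L=0.23
C = (1-|2L-1|)×S = (1-|-0.54|)×0.89 = 0.4094
H' = H/60 = 136/60 ≈ 2.2667; X = C×(1-|H' mod 2 - 1|) ≈ 0.1092
m = L - C/2 = 0.23 - 0.2047 = 0.0253
Sector ⌊H'⌋ = 2 → (R',G',B') = (0.0, 0.4094, ≈0.1092)
RGB = ((R'+m)×255, (G'+m)×255, (B'+m)×255) = (6.4515, 110.8485, 34.2907)
Round half up → RGB(6, 111, 34)


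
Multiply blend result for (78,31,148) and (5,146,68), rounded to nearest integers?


Multiply: C = A×B/255, rounded to nearest integer
R: 78×5/255 = 390/255 ≈ 1.529 → 2
G: 31×146/255 = 4526/255 ≈ 17.749 → 18
B: 148×68/255 = 10064/255 ≈ 39.467 → 39
= RGB(2, 18, 39)


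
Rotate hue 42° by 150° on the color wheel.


New hue = (H + rotation) mod 360
New hue = (42 + 150) mod 360
= 192 mod 360
= 192°


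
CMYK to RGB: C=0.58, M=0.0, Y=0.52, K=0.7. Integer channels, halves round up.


R = 255 × (1-C) × (1-K) = 255 × 0.42 × 0.30 = 32.13 → 32
G = 255 × (1-M) × (1-K) = 255 × 1.00 × 0.30 = 76.5 → 77
B = 255 × (1-Y) × (1-K) = 255 × 0.48 × 0.30 = 36.72 → 37
= RGB(32, 77, 37)


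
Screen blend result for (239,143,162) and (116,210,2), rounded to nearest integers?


Screen: C = 255 - (255-A)×(255-B)/255, rounded to nearest integer
R: 255 - (255-239)×(255-116)/255 = 255 - 2224/255 ≈ 255 - 8.722 = 246.278 → 246
G: 255 - (255-143)×(255-210)/255 = 255 - 5040/255 ≈ 255 - 19.765 = 235.235 → 235
B: 255 - (255-162)×(255-2)/255 = 255 - 23529/255 ≈ 255 - 92.271 = 162.729 → 163
= RGB(246, 235, 163)


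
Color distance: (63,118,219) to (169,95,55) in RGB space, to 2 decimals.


d = √[(R₁-R₂)² + (G₁-G₂)² + (B₁-B₂)²]
d = √[(63-169)² + (118-95)² + (219-55)²]
d = √[11236 + 529 + 26896]
d = √38661
d ≈ 196.62


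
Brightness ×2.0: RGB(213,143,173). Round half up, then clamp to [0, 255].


Multiply each channel by 2.0, round half up, clamp to [0, 255]
R: 213×2.0 = 426 → clamp → 255
G: 143×2.0 = 286 → clamp → 255
B: 173×2.0 = 346 → clamp → 255
= RGB(255, 255, 255)


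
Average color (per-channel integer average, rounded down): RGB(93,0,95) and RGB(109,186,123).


Midpoint: each channel = ⌊(C₁+C₂)/2⌋
R: ⌊(93+109)/2⌋ = 101
G: ⌊(0+186)/2⌋ = 93
B: ⌊(95+123)/2⌋ = 109
= RGB(101, 93, 109)


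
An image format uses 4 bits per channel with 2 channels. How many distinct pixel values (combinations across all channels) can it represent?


Total bits = 4 bits/channel × 2 channels = 8 bits
Distinct pixel values = 2^8
= 256 pixel values


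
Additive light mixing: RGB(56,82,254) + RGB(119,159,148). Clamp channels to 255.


Additive: each channel = min(255, C₁+C₂)
R: 56+119 = 175 → 175
G: 82+159 = 241 → 241
B: 254+148 = 402 → 255
= RGB(175, 241, 255)


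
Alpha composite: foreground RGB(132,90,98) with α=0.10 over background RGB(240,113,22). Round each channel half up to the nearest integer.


C = α×F + (1-α)×B, with 1-α = 0.90
R: 0.10×132 + 0.90×240 = 13.20 + 216.00 = 229.20 → 229
G: 0.10×90 + 0.90×113 = 9.00 + 101.70 = 110.70 → 111
B: 0.10×98 + 0.90×22 = 9.80 + 19.80 = 29.60 → 30
= RGB(229, 111, 30)


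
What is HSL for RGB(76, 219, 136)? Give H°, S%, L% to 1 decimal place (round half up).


Normalize: R'=76/255≈0.2980, G'=219/255≈0.8588, B'=136/255≈0.5333
Max=219/255, Min=76/255, Δ=Max-Min=143/255
L = (Max+Min)/2 = (219+76)/510 = 295/510 = 0.57843… → L = 57.8%
L > 0.5 → S = Δ/(2-Max-Min) = 143/(510-219-76) = 143/215 = 0.66511… → S = 66.5%
(the 1/255 factors cancel in S and H, so raw channel differences can be used)
Max is G' → H = 60 × ((B-R)/Δ + 2) = 60 × ((136-76)/143 + 2)
  60/143 + 2 = 0.4195… + 2 = 2.4195…
  H = 60 × 2.4195… = 145.174…° → H = 145.2°
= HSL(145.2°, 66.5%, 57.8%)


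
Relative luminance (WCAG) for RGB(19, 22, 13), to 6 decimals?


Linearize each channel (sRGB transfer function): c = v/255; c_lin = c/12.92 if c ≤ 0.04045, else ((c+0.055)/1.055)^2.4
  R: 19/255 ≈ 0.074510 > 0.04045 → ((0.074510+0.055)/1.055)^2.4 ≈ 0.006512
  G: 22/255 ≈ 0.086275 > 0.04045 → ((0.086275+0.055)/1.055)^2.4 ≈ 0.008023
  B: 13/255 ≈ 0.050980 > 0.04045 → ((0.050980+0.055)/1.055)^2.4 ≈ 0.004025
R_lin = 0.006512, G_lin = 0.008023, B_lin = 0.004025
L = 0.2126×R + 0.7152×G + 0.0722×B
L = 0.2126×0.006512 + 0.7152×0.008023 + 0.0722×0.004025
L ≈ 0.007413


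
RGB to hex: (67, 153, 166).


R = 67 → 43 (hex)
G = 153 → 99 (hex)
B = 166 → A6 (hex)
Hex = #4399A6


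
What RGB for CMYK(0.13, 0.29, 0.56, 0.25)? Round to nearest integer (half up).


R = 255 × (1-C) × (1-K) = 255 × 0.87 × 0.75 = 166.3875 → 166
G = 255 × (1-M) × (1-K) = 255 × 0.71 × 0.75 = 135.7875 → 136
B = 255 × (1-Y) × (1-K) = 255 × 0.44 × 0.75 = 84.15 → 84
= RGB(166, 136, 84)


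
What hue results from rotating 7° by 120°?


New hue = (H + rotation) mod 360
New hue = (7 + 120) mod 360
= 127 mod 360
= 127°


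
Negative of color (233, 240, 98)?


Invert: (255-R, 255-G, 255-B)
R: 255-233 = 22
G: 255-240 = 15
B: 255-98 = 157
= RGB(22, 15, 157)


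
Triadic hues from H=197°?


Triadic: equally spaced at 120° intervals
H1 = 197°
H2 = (197 + 120) mod 360 = 317°
H3 = (197 + 240) mod 360 = 77°
Triadic = 197°, 317°, 77°


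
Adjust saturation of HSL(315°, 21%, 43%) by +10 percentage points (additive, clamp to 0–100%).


Original S = 21%
Adjustment = +10 percentage points
New S = 21 + (10) = 31
Clamp to [0, 100] → 31
= HSL(315°, 31%, 43%)


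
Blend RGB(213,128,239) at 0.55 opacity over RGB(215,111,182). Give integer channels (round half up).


C = α×F + (1-α)×B, with 1-α = 0.45
R: 0.55×213 + 0.45×215 = 117.15 + 96.75 = 213.90 → 214
G: 0.55×128 + 0.45×111 = 70.40 + 49.95 = 120.35 → 120
B: 0.55×239 + 0.45×182 = 131.45 + 81.90 = 213.35 → 213
= RGB(214, 120, 213)


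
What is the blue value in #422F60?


Color: #422F60
R = 42 = 66
G = 2F = 47
B = 60 = 96
Blue = 96


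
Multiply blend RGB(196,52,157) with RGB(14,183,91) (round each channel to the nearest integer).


Multiply: C = A×B/255, rounded to nearest integer
R: 196×14/255 = 2744/255 ≈ 10.761 → 11
G: 52×183/255 = 9516/255 ≈ 37.318 → 37
B: 157×91/255 = 14287/255 ≈ 56.027 → 56
= RGB(11, 37, 56)


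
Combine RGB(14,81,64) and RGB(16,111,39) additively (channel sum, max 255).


Additive: each channel = min(255, C₁+C₂)
R: 14+16 = 30 → 30
G: 81+111 = 192 → 192
B: 64+39 = 103 → 103
= RGB(30, 192, 103)


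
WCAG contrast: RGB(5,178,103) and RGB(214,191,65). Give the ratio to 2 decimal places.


Linearize each sRGB channel c=v/255: c/12.92 if c ≤ 0.04045 else ((c+0.055)/1.055)^2.4
L = 0.2126×R_lin + 0.7152×G_lin + 0.0722×B_lin
Color 1 (5,178,103):
  R=5: 5/255≈0.0196 ≤ 0.04045 → 0.0196/12.92 ≈ 0.00152
  G=178: 178/255≈0.6980 > 0.04045 → ((0.6980+0.055)/1.055)^2.4 ≈ 0.44520
  B=103: 103/255≈0.4039 > 0.04045 → ((0.4039+0.055)/1.055)^2.4 ≈ 0.13563
  L1 = 0.2126×0.00152 + 0.7152×0.44520 + 0.0722×0.13563 ≈ 0.32852
Color 2 (214,191,65):
  R=214: 214/255≈0.8392 > 0.04045 → ((0.8392+0.055)/1.055)^2.4 ≈ 0.67244
  G=191: 191/255≈0.7490 > 0.04045 → ((0.7490+0.055)/1.055)^2.4 ≈ 0.52100
  B=65: 65/255≈0.2549 > 0.04045 → ((0.2549+0.055)/1.055)^2.4 ≈ 0.05286
  L2 = 0.2126×0.67244 + 0.7152×0.52100 + 0.0722×0.05286 ≈ 0.51939
Lighter = 0.51939, Darker = 0.32852
Ratio = (L_lighter + 0.05) / (L_darker + 0.05)
Ratio = (0.51939 + 0.05) / (0.32852 + 0.05) = 0.56939 / 0.37852 ≈ 1.5043
Ratio ≈ 1.50:1


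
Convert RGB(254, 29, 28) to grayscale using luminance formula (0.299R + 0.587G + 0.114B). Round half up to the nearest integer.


Gray = 0.299×R + 0.587×G + 0.114×B
Gray = 0.299×254 + 0.587×29 + 0.114×28
Gray = 75.946 + 17.023 + 3.192
Gray = 96.161 → round half up → 96
Gray = 96


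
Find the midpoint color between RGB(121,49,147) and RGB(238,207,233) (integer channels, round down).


Midpoint: each channel = ⌊(C₁+C₂)/2⌋
R: ⌊(121+238)/2⌋ = 179
G: ⌊(49+207)/2⌋ = 128
B: ⌊(147+233)/2⌋ = 190
= RGB(179, 128, 190)


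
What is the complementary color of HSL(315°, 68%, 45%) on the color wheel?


Complement = opposite side of color wheel = hue + 180°
H' = (315 + 180) mod 360 = 135°
S and L unchanged.
= HSL(135°, 68%, 45%)


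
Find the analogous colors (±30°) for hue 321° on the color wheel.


Base hue: 321°
Left analog: (321 - 30) mod 360 = 291°
Right analog: (321 + 30) mod 360 = 351°
Analogous hues = 291° and 351°


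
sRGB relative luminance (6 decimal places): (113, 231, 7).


Linearize each channel (sRGB transfer function): c = v/255; c_lin = c/12.92 if c ≤ 0.04045, else ((c+0.055)/1.055)^2.4
  R: 113/255 ≈ 0.443137 > 0.04045 → ((0.443137+0.055)/1.055)^2.4 ≈ 0.165132
  G: 231/255 ≈ 0.905882 > 0.04045 → ((0.905882+0.055)/1.055)^2.4 ≈ 0.799103
  B: 7/255 ≈ 0.027451 ≤ 0.04045 → 0.027451/12.92 ≈ 0.002125
R_lin = 0.165132, G_lin = 0.799103, B_lin = 0.002125
L = 0.2126×R + 0.7152×G + 0.0722×B
L = 0.2126×0.165132 + 0.7152×0.799103 + 0.0722×0.002125
L ≈ 0.606779


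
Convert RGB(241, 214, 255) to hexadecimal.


R = 241 → F1 (hex)
G = 214 → D6 (hex)
B = 255 → FF (hex)
Hex = #F1D6FF


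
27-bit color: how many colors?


Colors = 2^bits = 2^27
= 134,217,728 colors


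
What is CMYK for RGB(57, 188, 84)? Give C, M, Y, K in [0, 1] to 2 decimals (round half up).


R'=57/255≈0.2235, G'=188/255≈0.7373, B'=84/255≈0.3294
K = 1 - max(R',G',B') = 1 - 188/255 = 67/255 = 0.26274… → 0.26
(1-R'-K)/(1-K) simplifies to (max-R)/max with max = 188:
C = (188-57)/188 = 131/188 = 0.69680… → 0.70
M = (188-188)/188 = 0/188 = 0 → 0.00
Y = (188-84)/188 = 104/188 = 0.55319… → 0.55
= CMYK(0.70, 0.00, 0.55, 0.26)


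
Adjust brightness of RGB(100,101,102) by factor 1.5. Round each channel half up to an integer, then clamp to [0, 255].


Multiply each channel by 1.5, round half up, clamp to [0, 255]
R: 100×1.5 = 150
G: 101×1.5 = 151.5 → round → 152
B: 102×1.5 = 153
= RGB(150, 152, 153)


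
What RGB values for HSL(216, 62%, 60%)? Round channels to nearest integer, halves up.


H=216°, S=0.62, L=0.60
C = (1-|2L-1|)×S = (1-|0.20|)×0.62 = 0.496
H' = H/60 = 216/60 ≈ 3.6000; X = C×(1-|H' mod 2 - 1|) = 0.1984
m = L - C/2 = 0.60 - 0.248 = 0.352
Sector ⌊H'⌋ = 3 → (R',G',B') = (0.0, 0.1984, 0.496)
RGB = ((R'+m)×255, (G'+m)×255, (B'+m)×255) = (89.76, 140.352, 216.24)
Round half up → RGB(90, 140, 216)


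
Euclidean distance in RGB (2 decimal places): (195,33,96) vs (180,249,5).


d = √[(R₁-R₂)² + (G₁-G₂)² + (B₁-B₂)²]
d = √[(195-180)² + (33-249)² + (96-5)²]
d = √[225 + 46656 + 8281]
d = √55162
d ≈ 234.87


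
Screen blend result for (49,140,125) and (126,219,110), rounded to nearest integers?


Screen: C = 255 - (255-A)×(255-B)/255, rounded to nearest integer
R: 255 - (255-49)×(255-126)/255 = 255 - 26574/255 ≈ 255 - 104.212 = 150.788 → 151
G: 255 - (255-140)×(255-219)/255 = 255 - 4140/255 ≈ 255 - 16.235 = 238.765 → 239
B: 255 - (255-125)×(255-110)/255 = 255 - 18850/255 ≈ 255 - 73.922 = 181.078 → 181
= RGB(151, 239, 181)


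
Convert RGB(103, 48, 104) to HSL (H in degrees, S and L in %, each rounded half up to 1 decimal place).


Normalize: R'=103/255≈0.4039, G'=48/255≈0.1882, B'=104/255≈0.4078
Max=104/255, Min=48/255, Δ=Max-Min=56/255
L = (Max+Min)/2 = (104+48)/510 = 152/510 = 0.29803… → L = 29.8%
L ≤ 0.5 → S = Δ/(Max+Min) = 56/(104+48) = 56/152 = 0.36842… → S = 36.8%
(the 1/255 factors cancel in S and H, so raw channel differences can be used)
Max is B' → H = 60 × ((R-G)/Δ + 4) = 60 × ((103-48)/56 + 4)
  55/56 + 4 = 0.9821… + 4 = 4.9821…
  H = 60 × 4.9821… = 298.928…° → H = 298.9°
= HSL(298.9°, 36.8%, 29.8%)


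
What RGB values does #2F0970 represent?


2F → 47 (R)
09 → 9 (G)
70 → 112 (B)
= RGB(47, 9, 112)


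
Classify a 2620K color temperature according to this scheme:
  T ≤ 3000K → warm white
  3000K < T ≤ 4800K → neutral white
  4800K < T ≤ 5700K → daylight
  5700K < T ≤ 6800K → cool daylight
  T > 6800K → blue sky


Temperature: 2620K
2620K ≤ 3000K → warm white
Classification: warm white


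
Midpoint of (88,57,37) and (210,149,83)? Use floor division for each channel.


Midpoint: each channel = ⌊(C₁+C₂)/2⌋
R: ⌊(88+210)/2⌋ = 149
G: ⌊(57+149)/2⌋ = 103
B: ⌊(37+83)/2⌋ = 60
= RGB(149, 103, 60)


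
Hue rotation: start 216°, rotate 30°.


New hue = (H + rotation) mod 360
New hue = (216 + 30) mod 360
= 246 mod 360
= 246°


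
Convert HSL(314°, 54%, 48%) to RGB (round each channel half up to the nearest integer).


H=314°, S=0.54, L=0.48
C = (1-|2L-1|)×S = (1-|-0.04|)×0.54 = 0.5184
H' = H/60 = 314/60 ≈ 5.2333; X = C×(1-|H' mod 2 - 1|) = 0.39744
m = L - C/2 = 0.48 - 0.2592 = 0.2208
Sector ⌊H'⌋ = 5 → (R',G',B') = (0.5184, 0.0, 0.39744)
RGB = ((R'+m)×255, (G'+m)×255, (B'+m)×255) = (188.496, 56.304, 157.6512)
Round half up → RGB(188, 56, 158)


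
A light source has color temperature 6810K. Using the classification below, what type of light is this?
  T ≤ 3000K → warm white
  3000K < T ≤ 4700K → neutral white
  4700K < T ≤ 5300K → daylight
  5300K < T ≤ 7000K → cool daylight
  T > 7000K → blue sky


Temperature: 6810K
5300K < 6810K ≤ 7000K → cool daylight
Classification: cool daylight


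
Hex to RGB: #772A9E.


77 → 119 (R)
2A → 42 (G)
9E → 158 (B)
= RGB(119, 42, 158)


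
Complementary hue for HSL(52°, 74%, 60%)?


Complement = opposite side of color wheel = hue + 180°
H' = (52 + 180) mod 360 = 232°
S and L unchanged.
= HSL(232°, 74%, 60%)


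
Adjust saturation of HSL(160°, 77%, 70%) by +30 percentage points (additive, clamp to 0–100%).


Original S = 77%
Adjustment = +30 percentage points
New S = 77 + (30) = 107
Clamp to [0, 100] → 100
= HSL(160°, 100%, 70%)


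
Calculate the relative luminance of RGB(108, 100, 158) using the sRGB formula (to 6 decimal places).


Linearize each channel (sRGB transfer function): c = v/255; c_lin = c/12.92 if c ≤ 0.04045, else ((c+0.055)/1.055)^2.4
  R: 108/255 ≈ 0.423529 > 0.04045 → ((0.423529+0.055)/1.055)^2.4 ≈ 0.149960
  G: 100/255 ≈ 0.392157 > 0.04045 → ((0.392157+0.055)/1.055)^2.4 ≈ 0.127438
  B: 158/255 ≈ 0.619608 > 0.04045 → ((0.619608+0.055)/1.055)^2.4 ≈ 0.341914
R_lin = 0.149960, G_lin = 0.127438, B_lin = 0.341914
L = 0.2126×R + 0.7152×G + 0.0722×B
L = 0.2126×0.149960 + 0.7152×0.127438 + 0.0722×0.341914
L ≈ 0.147711


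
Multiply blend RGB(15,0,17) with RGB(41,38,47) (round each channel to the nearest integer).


Multiply: C = A×B/255, rounded to nearest integer
R: 15×41/255 = 615/255 ≈ 2.412 → 2
G: 0×38/255 = 0/255 ≈ 0.000 → 0
B: 17×47/255 = 799/255 ≈ 3.133 → 3
= RGB(2, 0, 3)


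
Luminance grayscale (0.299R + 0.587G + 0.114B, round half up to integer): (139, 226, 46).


Gray = 0.299×R + 0.587×G + 0.114×B
Gray = 0.299×139 + 0.587×226 + 0.114×46
Gray = 41.561 + 132.662 + 5.244
Gray = 179.467 → round half up → 179
Gray = 179


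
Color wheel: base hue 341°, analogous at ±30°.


Base hue: 341°
Left analog: (341 - 30) mod 360 = 311°
Right analog: (341 + 30) mod 360 = 11°
Analogous hues = 311° and 11°


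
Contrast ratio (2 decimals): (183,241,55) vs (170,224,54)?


Linearize each sRGB channel c=v/255: c/12.92 if c ≤ 0.04045 else ((c+0.055)/1.055)^2.4
L = 0.2126×R_lin + 0.7152×G_lin + 0.0722×B_lin
Color 1 (183,241,55):
  R=183: 183/255≈0.7176 > 0.04045 → ((0.7176+0.055)/1.055)^2.4 ≈ 0.47353
  G=241: 241/255≈0.9451 > 0.04045 → ((0.9451+0.055)/1.055)^2.4 ≈ 0.87962
  B=55: 55/255≈0.2157 > 0.04045 → ((0.2157+0.055)/1.055)^2.4 ≈ 0.03820
  L1 = 0.2126×0.47353 + 0.7152×0.87962 + 0.0722×0.03820 ≈ 0.73254
Color 2 (170,224,54):
  R=170: 170/255≈0.6667 > 0.04045 → ((0.6667+0.055)/1.055)^2.4 ≈ 0.40198
  G=224: 224/255≈0.8784 > 0.04045 → ((0.8784+0.055)/1.055)^2.4 ≈ 0.74540
  B=54: 54/255≈0.2118 > 0.04045 → ((0.2118+0.055)/1.055)^2.4 ≈ 0.03689
  L2 = 0.2126×0.40198 + 0.7152×0.74540 + 0.0722×0.03689 ≈ 0.62124
Lighter = 0.73254, Darker = 0.62124
Ratio = (L_lighter + 0.05) / (L_darker + 0.05)
Ratio = (0.73254 + 0.05) / (0.62124 + 0.05) = 0.78254 / 0.67124 ≈ 1.1658
Ratio ≈ 1.17:1


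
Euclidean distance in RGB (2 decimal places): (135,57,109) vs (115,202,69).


d = √[(R₁-R₂)² + (G₁-G₂)² + (B₁-B₂)²]
d = √[(135-115)² + (57-202)² + (109-69)²]
d = √[400 + 21025 + 1600]
d = √23025
d ≈ 151.74


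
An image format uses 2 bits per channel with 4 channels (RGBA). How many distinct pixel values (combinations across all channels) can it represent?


Total bits = 2 bits/channel × 4 channels = 8 bits
Distinct pixel values = 2^8
= 256 pixel values


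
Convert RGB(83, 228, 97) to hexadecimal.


R = 83 → 53 (hex)
G = 228 → E4 (hex)
B = 97 → 61 (hex)
Hex = #53E461


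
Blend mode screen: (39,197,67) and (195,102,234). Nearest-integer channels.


Screen: C = 255 - (255-A)×(255-B)/255, rounded to nearest integer
R: 255 - (255-39)×(255-195)/255 = 255 - 12960/255 ≈ 255 - 50.824 = 204.176 → 204
G: 255 - (255-197)×(255-102)/255 = 255 - 8874/255 ≈ 255 - 34.800 = 220.200 → 220
B: 255 - (255-67)×(255-234)/255 = 255 - 3948/255 ≈ 255 - 15.482 = 239.518 → 240
= RGB(204, 220, 240)


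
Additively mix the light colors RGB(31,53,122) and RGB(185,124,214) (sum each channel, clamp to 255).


Additive: each channel = min(255, C₁+C₂)
R: 31+185 = 216 → 216
G: 53+124 = 177 → 177
B: 122+214 = 336 → 255
= RGB(216, 177, 255)


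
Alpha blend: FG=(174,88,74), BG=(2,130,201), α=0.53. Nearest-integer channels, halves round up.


C = α×F + (1-α)×B, with 1-α = 0.47
R: 0.53×174 + 0.47×2 = 92.22 + 0.94 = 93.16 → 93
G: 0.53×88 + 0.47×130 = 46.64 + 61.10 = 107.74 → 108
B: 0.53×74 + 0.47×201 = 39.22 + 94.47 = 133.69 → 134
= RGB(93, 108, 134)


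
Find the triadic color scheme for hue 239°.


Triadic: equally spaced at 120° intervals
H1 = 239°
H2 = (239 + 120) mod 360 = 359°
H3 = (239 + 240) mod 360 = 119°
Triadic = 239°, 359°, 119°


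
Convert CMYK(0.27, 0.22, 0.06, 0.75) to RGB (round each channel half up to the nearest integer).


R = 255 × (1-C) × (1-K) = 255 × 0.73 × 0.25 = 46.5375 → 47
G = 255 × (1-M) × (1-K) = 255 × 0.78 × 0.25 = 49.725 → 50
B = 255 × (1-Y) × (1-K) = 255 × 0.94 × 0.25 = 59.925 → 60
= RGB(47, 50, 60)


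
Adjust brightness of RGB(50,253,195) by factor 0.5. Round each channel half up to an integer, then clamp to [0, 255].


Multiply each channel by 0.5, round half up, clamp to [0, 255]
R: 50×0.5 = 25
G: 253×0.5 = 126.5 → round → 127
B: 195×0.5 = 97.5 → round → 98
= RGB(25, 127, 98)


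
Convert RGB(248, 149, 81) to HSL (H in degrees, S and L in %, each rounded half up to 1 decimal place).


Normalize: R'=248/255≈0.9725, G'=149/255≈0.5843, B'=81/255≈0.3176
Max=248/255, Min=81/255, Δ=Max-Min=167/255
L = (Max+Min)/2 = (248+81)/510 = 329/510 = 0.64509… → L = 64.5%
L > 0.5 → S = Δ/(2-Max-Min) = 167/(510-248-81) = 167/181 = 0.92265… → S = 92.3%
(the 1/255 factors cancel in S and H, so raw channel differences can be used)
Max is R' → H = 60 × (((G-B)/Δ) mod 6) = 60 × (((149-81)/167) mod 6)
  68/167 = 0.4071…
  H = 60 × 0.4071… = 24.431…° → H = 24.4°
= HSL(24.4°, 92.3%, 64.5%)


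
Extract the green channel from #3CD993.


Color: #3CD993
R = 3C = 60
G = D9 = 217
B = 93 = 147
Green = 217


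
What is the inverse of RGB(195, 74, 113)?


Invert: (255-R, 255-G, 255-B)
R: 255-195 = 60
G: 255-74 = 181
B: 255-113 = 142
= RGB(60, 181, 142)


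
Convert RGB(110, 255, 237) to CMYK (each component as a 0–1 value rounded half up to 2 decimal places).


R'=110/255≈0.4314, G'=255/255≈1.0000, B'=237/255≈0.9294
K = 1 - max(R',G',B') = 1 - 255/255 = 0/255 = 0 → 0.00
(1-R'-K)/(1-K) simplifies to (max-R)/max with max = 255:
C = (255-110)/255 = 145/255 = 0.56862… → 0.57
M = (255-255)/255 = 0/255 = 0 → 0.00
Y = (255-237)/255 = 18/255 = 0.07058… → 0.07
= CMYK(0.57, 0.00, 0.07, 0.00)


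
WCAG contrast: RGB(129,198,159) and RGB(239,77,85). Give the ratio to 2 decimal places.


Linearize each sRGB channel c=v/255: c/12.92 if c ≤ 0.04045 else ((c+0.055)/1.055)^2.4
L = 0.2126×R_lin + 0.7152×G_lin + 0.0722×B_lin
Color 1 (129,198,159):
  R=129: 129/255≈0.5059 > 0.04045 → ((0.5059+0.055)/1.055)^2.4 ≈ 0.21953
  G=198: 198/255≈0.7765 > 0.04045 → ((0.7765+0.055)/1.055)^2.4 ≈ 0.56471
  B=159: 159/255≈0.6235 > 0.04045 → ((0.6235+0.055)/1.055)^2.4 ≈ 0.34670
  L1 = 0.2126×0.21953 + 0.7152×0.56471 + 0.0722×0.34670 ≈ 0.47558
Color 2 (239,77,85):
  R=239: 239/255≈0.9373 > 0.04045 → ((0.9373+0.055)/1.055)^2.4 ≈ 0.86316
  G=77: 77/255≈0.3020 > 0.04045 → ((0.3020+0.055)/1.055)^2.4 ≈ 0.07421
  B=85: 85/255≈0.3333 > 0.04045 → ((0.3333+0.055)/1.055)^2.4 ≈ 0.09084
  L2 = 0.2126×0.86316 + 0.7152×0.07421 + 0.0722×0.09084 ≈ 0.24314
Lighter = 0.47558, Darker = 0.24314
Ratio = (L_lighter + 0.05) / (L_darker + 0.05)
Ratio = (0.47558 + 0.05) / (0.24314 + 0.05) = 0.52558 / 0.29314 ≈ 1.7929
Ratio ≈ 1.79:1


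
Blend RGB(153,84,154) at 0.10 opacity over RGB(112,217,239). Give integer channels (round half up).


C = α×F + (1-α)×B, with 1-α = 0.90
R: 0.10×153 + 0.90×112 = 15.30 + 100.80 = 116.10 → 116
G: 0.10×84 + 0.90×217 = 8.40 + 195.30 = 203.70 → 204
B: 0.10×154 + 0.90×239 = 15.40 + 215.10 = 230.50 → 231
= RGB(116, 204, 231)


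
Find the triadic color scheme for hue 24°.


Triadic: equally spaced at 120° intervals
H1 = 24°
H2 = (24 + 120) mod 360 = 144°
H3 = (24 + 240) mod 360 = 264°
Triadic = 24°, 144°, 264°
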